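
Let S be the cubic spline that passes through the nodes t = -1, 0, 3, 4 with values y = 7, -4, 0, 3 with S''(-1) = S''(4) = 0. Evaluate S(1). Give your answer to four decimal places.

-7.1960

Let σ_i = S''(x_i). Step sizes h_i = 1, 3, 1; slopes of the chords Δ_i = (y_(i+1) - y_i)/h_i = -11, 4/3, 3.
  1·σ_0 + 8·σ_1 + 3·σ_2 = 6(Δ_1 - Δ_0) = 74
  3·σ_1 + 8·σ_2 + 1·σ_3 = 6(Δ_2 - Δ_1) = 10
Natural end conditions: σ_0 = σ_3 = 0.
Forward elimination and back-substitution give σ_0 = 0, σ_1 = 562/55, σ_2 = -142/55, σ_3 = 0.
On [0, 3], S(t) = -4 - 1253/165·t + 281/55·t² - 32/45·t³.
With t = 1: S(1) = -3562/495.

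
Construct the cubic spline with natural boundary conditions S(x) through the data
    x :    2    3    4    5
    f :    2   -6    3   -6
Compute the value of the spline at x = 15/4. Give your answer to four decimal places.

Put M_i = S'' at the i-th knot. Here h = (1, 1, 1) and Δ = (-8, 9, -9), so the interior equations h_(i-1)·M_(i-1) + 2(h_(i-1)+h_i)·M_i + h_i·M_(i+1) = 6(Δ_i − Δ_(i-1)) read
  1·M_0 + 4·M_1 + 1·M_2 = 6(Δ_1 - Δ_0) = 102
  1·M_1 + 4·M_2 + 1·M_3 = 6(Δ_2 - Δ_1) = -108
Natural end conditions: M_0 = M_3 = 0.
Solving the tridiagonal system: M_0 = 0, M_1 = 172/5, M_2 = -178/5, M_3 = 0.
On [3, 4], S(x) = -6 + 52/15·(x - 3) + 86/5·(x - 3)² - 35/3·(x - 3)³.
With (x - 3) = 3/4: S(15/4) = 433/320.

1.3531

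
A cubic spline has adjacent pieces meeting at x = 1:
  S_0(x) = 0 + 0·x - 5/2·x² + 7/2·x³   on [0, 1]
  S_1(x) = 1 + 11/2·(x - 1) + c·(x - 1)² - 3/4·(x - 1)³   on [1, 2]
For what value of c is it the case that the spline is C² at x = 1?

S_0''(x) = -5 + 21·x, so S_0''(1) = 16. On the right, S_1''(1) = 2c, so c = 8.

8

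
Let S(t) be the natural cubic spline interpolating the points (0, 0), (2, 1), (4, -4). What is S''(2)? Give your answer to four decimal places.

With m_i denoting the second derivative at x_i, h_i = 2, 2, and Δ_i = (y_(i+1) − y_i)/h_i = 1/2, -5/2:
  2·m_0 + 8·m_1 + 2·m_2 = 6(Δ_1 - Δ_0) = -18
Natural end conditions: m_0 = m_2 = 0.
Forward elimination and back-substitution give m_0 = 0, m_1 = -9/4, m_2 = 0.

-2.2500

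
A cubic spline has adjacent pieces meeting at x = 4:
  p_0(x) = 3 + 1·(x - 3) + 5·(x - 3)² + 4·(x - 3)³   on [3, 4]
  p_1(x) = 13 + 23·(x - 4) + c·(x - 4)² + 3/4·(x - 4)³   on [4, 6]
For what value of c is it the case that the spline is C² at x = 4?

17

p_0''(x) = 10 + 24·(x - 3), so p_0''(4) = 34. On the right, p_1''(4) = 2c, so c = 17.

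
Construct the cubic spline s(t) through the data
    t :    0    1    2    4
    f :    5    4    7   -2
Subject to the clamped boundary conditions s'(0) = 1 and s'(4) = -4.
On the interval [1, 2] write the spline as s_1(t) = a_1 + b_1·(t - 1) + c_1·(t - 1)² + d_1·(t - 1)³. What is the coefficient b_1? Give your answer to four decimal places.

With m_i denoting the second derivative at x_i, h_i = 1, 1, 2, and Δ_i = (y_(i+1) − y_i)/h_i = -1, 3, -9/2:
  1·m_0 + 4·m_1 + 1·m_2 = 6(Δ_1 - Δ_0) = 24
  1·m_1 + 6·m_2 + 2·m_3 = 6(Δ_2 - Δ_1) = -45
Clamped end conditions give two more equations: 2h_0·m_0 + h_0·m_1 = 6(Δ_0 - s'(0)) = -12 and h_2·m_2 + 2h_2·m_3 = 6(s'(4) - Δ_2) = 3.
Hence m_0 = -263/22, m_1 = 131/11, m_2 = -257/22, m_3 = 145/22.
On [1, 2], with s_1(t) = a_1 + b_1·(t - 1) + c_1·(t - 1)² + d_1·(t - 1)³: c_1 = m_1/2 = 131/22, d_1 = (m_2 - m_1)/(6h_1) = -173/44, b_1 = Δ_1 - h_1(2m_1 + m_2)/6 = 43/44.

0.9773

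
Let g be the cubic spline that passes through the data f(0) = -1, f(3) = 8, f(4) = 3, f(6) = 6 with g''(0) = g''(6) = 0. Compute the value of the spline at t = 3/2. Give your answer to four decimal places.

With m_i denoting the second derivative at x_i, h_i = 3, 1, 2, and Δ_i = (y_(i+1) − y_i)/h_i = 3, -5, 3/2:
  3·m_0 + 8·m_1 + 1·m_2 = 6(Δ_1 - Δ_0) = -48
  1·m_1 + 6·m_2 + 2·m_3 = 6(Δ_2 - Δ_1) = 39
Natural end conditions: m_0 = m_3 = 0.
Solving the tridiagonal system: m_0 = 0, m_1 = -327/47, m_2 = 360/47, m_3 = 0.
On [0, 3], g(t) = -1 + 609/94·t + 0·t² - 109/282·t³.
With t = 3/2: g(3/2) = 5575/752.

7.4136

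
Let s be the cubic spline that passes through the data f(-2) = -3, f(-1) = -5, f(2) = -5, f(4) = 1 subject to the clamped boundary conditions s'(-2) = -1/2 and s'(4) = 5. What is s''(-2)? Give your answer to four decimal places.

-5.4615

Let M_i = s''(x_i). Step sizes h_i = 1, 3, 2; slopes of the chords Δ_i = (y_(i+1) - y_i)/h_i = -2, 0, 3.
  1·M_0 + 8·M_1 + 3·M_2 = 6(Δ_1 - Δ_0) = 12
  3·M_1 + 10·M_2 + 2·M_3 = 6(Δ_2 - Δ_1) = 18
Clamped end conditions give two more equations: 2h_0·M_0 + h_0·M_1 = 6(Δ_0 - s'(-2)) = -9 and h_2·M_2 + 2h_2·M_3 = 6(s'(4) - Δ_2) = 12.
Solving: M_0 = -71/13, M_1 = 25/13, M_2 = 9/13, M_3 = 69/26.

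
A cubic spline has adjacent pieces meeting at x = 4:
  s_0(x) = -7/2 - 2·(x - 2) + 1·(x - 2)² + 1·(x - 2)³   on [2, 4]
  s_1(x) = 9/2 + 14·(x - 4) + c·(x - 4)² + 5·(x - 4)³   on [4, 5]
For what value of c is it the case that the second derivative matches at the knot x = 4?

7

s_0''(x) = 2 + 6·(x - 2), so s_0''(4) = 14. On the right, s_1''(4) = 2c, so c = 7.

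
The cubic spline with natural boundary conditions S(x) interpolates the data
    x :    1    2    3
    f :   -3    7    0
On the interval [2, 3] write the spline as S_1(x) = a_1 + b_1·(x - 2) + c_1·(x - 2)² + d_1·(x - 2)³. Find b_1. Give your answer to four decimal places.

1.5000

Let M_i = S''(x_i). Step sizes h_i = 1, 1; slopes of the chords Δ_i = (y_(i+1) - y_i)/h_i = 10, -7.
  1·M_0 + 4·M_1 + 1·M_2 = 6(Δ_1 - Δ_0) = -102
Natural end conditions: M_0 = M_2 = 0.
Forward elimination and back-substitution give M_0 = 0, M_1 = -51/2, M_2 = 0.
On [2, 3], with S_1(x) = a_1 + b_1·(x - 2) + c_1·(x - 2)² + d_1·(x - 2)³: c_1 = M_1/2 = -51/4, d_1 = (M_2 - M_1)/(6h_1) = 17/4, b_1 = Δ_1 - h_1(2M_1 + M_2)/6 = 3/2.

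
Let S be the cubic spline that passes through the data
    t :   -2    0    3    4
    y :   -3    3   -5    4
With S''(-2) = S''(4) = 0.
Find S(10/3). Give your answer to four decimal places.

-2.6973

Let σ_i = S''(x_i). Step sizes h_i = 2, 3, 1; slopes of the chords Δ_i = (y_(i+1) - y_i)/h_i = 3, -8/3, 9.
  2·σ_0 + 10·σ_1 + 3·σ_2 = 6(Δ_1 - Δ_0) = -34
  3·σ_1 + 8·σ_2 + 1·σ_3 = 6(Δ_2 - Δ_1) = 70
Natural end conditions: σ_0 = σ_3 = 0.
Solving the tridiagonal system: σ_0 = 0, σ_1 = -482/71, σ_2 = 802/71, σ_3 = 0.
On [3, 4], S(t) = -5 + 1115/213·(t - 3) + 401/71·(t - 3)² - 401/213·(t - 3)³.
With (t - 3) = 1/3: S(10/3) = -15512/5751.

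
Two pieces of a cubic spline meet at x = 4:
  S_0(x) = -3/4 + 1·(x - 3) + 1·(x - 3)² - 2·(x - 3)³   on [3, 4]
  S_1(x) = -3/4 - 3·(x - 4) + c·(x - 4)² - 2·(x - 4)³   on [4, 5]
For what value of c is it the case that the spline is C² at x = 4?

-5

S_0''(x) = 2 - 12·(x - 3), so S_0''(4) = -10. On the right, S_1''(4) = 2c, so c = -5.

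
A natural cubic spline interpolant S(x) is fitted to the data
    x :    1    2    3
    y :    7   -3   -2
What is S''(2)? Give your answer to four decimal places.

With M_i denoting the second derivative at x_i, h_i = 1, 1, and Δ_i = (y_(i+1) − y_i)/h_i = -10, 1:
  1·M_0 + 4·M_1 + 1·M_2 = 6(Δ_1 - Δ_0) = 66
Natural end conditions: M_0 = M_2 = 0.
Hence M_0 = 0, M_1 = 33/2, M_2 = 0.

16.5000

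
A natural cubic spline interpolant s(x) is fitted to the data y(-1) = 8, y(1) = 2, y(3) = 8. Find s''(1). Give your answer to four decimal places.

Let σ_i = s''(x_i). Step sizes h_i = 2, 2; slopes of the chords Δ_i = (y_(i+1) - y_i)/h_i = -3, 3.
  2·σ_0 + 8·σ_1 + 2·σ_2 = 6(Δ_1 - Δ_0) = 36
Natural end conditions: σ_0 = σ_2 = 0.
Solving: σ_0 = 0, σ_1 = 9/2, σ_2 = 0.

4.5000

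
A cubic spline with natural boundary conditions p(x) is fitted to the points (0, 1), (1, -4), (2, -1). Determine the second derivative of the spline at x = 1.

Put M_i = p'' at the i-th knot. Here h = (1, 1) and Δ = (-5, 3), so the interior equations h_(i-1)·M_(i-1) + 2(h_(i-1)+h_i)·M_i + h_i·M_(i+1) = 6(Δ_i − Δ_(i-1)) read
  1·M_0 + 4·M_1 + 1·M_2 = 6(Δ_1 - Δ_0) = 48
Natural end conditions: M_0 = M_2 = 0.
Solving the tridiagonal system: M_0 = 0, M_1 = 12, M_2 = 0.

12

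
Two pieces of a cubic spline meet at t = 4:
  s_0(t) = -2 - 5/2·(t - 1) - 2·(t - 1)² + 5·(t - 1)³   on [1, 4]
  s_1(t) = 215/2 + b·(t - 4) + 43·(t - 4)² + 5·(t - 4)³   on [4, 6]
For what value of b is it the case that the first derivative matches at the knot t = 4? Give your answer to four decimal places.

s_0'(t) = -5/2 - 4·(t - 1) + 15·(t - 1)², so s_0'(4) = 241/2. On the right, s_1'(4) = b, so b = 241/2.

120.5000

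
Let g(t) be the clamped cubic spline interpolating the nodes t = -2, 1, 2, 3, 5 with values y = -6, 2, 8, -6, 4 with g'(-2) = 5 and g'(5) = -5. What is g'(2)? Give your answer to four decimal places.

Let σ_i = g''(x_i). Step sizes h_i = 3, 1, 1, 2; slopes of the chords Δ_i = (y_(i+1) - y_i)/h_i = 8/3, 6, -14, 5.
  3·σ_0 + 8·σ_1 + 1·σ_2 = 6(Δ_1 - Δ_0) = 20
  1·σ_1 + 4·σ_2 + 1·σ_3 = 6(Δ_2 - Δ_1) = -120
  1·σ_2 + 6·σ_3 + 2·σ_4 = 6(Δ_3 - Δ_2) = 114
Clamped end conditions give two more equations: 2h_0·σ_0 + h_0·σ_1 = 6(Δ_0 - g'(-2)) = -14 and h_3·σ_3 + 2h_3·σ_4 = 6(g'(5) - Δ_3) = -60.
Solving the tridiagonal system: σ_0 = -1810/237, σ_1 = 838/79, σ_2 = -3314/79, σ_3 = 2938/79, σ_4 = -2654/79.
On [2, 3], g'(t) = b_2 + 2c_2·(t - 2) + 3d_2·(t - 2)² with b_2 = Δ_2 - h_2(2σ_2 + σ_3)/6 = -491/79, c_2 = σ_2/2 = -1657/79, d_2 = (σ_3 - σ_2)/(6h_2) = 1042/79. So g'(2) = -491/79.

-6.2152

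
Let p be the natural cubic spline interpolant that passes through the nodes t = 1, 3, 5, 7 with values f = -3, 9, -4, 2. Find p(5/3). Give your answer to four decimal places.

3.3506

Let m_i = p''(x_i). Step sizes h_i = 2, 2, 2; slopes of the chords Δ_i = (y_(i+1) - y_i)/h_i = 6, -13/2, 3.
  2·m_0 + 8·m_1 + 2·m_2 = 6(Δ_1 - Δ_0) = -75
  2·m_1 + 8·m_2 + 2·m_3 = 6(Δ_2 - Δ_1) = 57
Natural end conditions: m_0 = m_3 = 0.
Solving: m_0 = 0, m_1 = -119/10, m_2 = 101/10, m_3 = 0.
On [1, 3], p(t) = -3 + 299/30·(t - 1) + 0·(t - 1)² - 119/120·(t - 1)³.
With (t - 1) = 2/3: p(5/3) = 1357/405.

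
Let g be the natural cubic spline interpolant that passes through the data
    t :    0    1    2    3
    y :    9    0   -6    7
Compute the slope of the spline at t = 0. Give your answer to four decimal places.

-8.5333

Write M_i for g''(x_i). With h_i = 1, 1, 1 and divided differences Δ_i = -9, -6, 13, the continuity of g' gives the tridiagonal system
  1·M_0 + 4·M_1 + 1·M_2 = 6(Δ_1 - Δ_0) = 18
  1·M_1 + 4·M_2 + 1·M_3 = 6(Δ_2 - Δ_1) = 114
Natural end conditions: M_0 = M_3 = 0.
Forward elimination and back-substitution give M_0 = 0, M_1 = -14/5, M_2 = 146/5, M_3 = 0.
On [0, 1], g'(t) = b_0 + 2c_0·t + 3d_0·t² with b_0 = Δ_0 - h_0(2M_0 + M_1)/6 = -128/15, c_0 = M_0/2 = 0, d_0 = (M_1 - M_0)/(6h_0) = -7/15. So g'(0) = -128/15.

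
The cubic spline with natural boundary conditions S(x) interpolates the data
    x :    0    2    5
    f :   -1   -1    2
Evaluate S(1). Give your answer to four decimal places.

With σ_i denoting the second derivative at x_i, h_i = 2, 3, and Δ_i = (y_(i+1) − y_i)/h_i = 0, 1:
  2·σ_0 + 10·σ_1 + 3·σ_2 = 6(Δ_1 - Δ_0) = 6
Natural end conditions: σ_0 = σ_2 = 0.
Hence σ_0 = 0, σ_1 = 3/5, σ_2 = 0.
On [0, 2], S(x) = -1 - 1/5·x + 0·x² + 1/20·x³.
With x = 1: S(1) = -23/20.

-1.1500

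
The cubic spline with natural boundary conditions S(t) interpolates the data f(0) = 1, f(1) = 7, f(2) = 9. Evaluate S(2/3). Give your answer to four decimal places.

5.3704

With σ_i denoting the second derivative at x_i, h_i = 1, 1, and Δ_i = (y_(i+1) − y_i)/h_i = 6, 2:
  1·σ_0 + 4·σ_1 + 1·σ_2 = 6(Δ_1 - Δ_0) = -24
Natural end conditions: σ_0 = σ_2 = 0.
Solving the tridiagonal system: σ_0 = 0, σ_1 = -6, σ_2 = 0.
On [0, 1], S(t) = 1 + 7·t + 0·t² - 1·t³.
With t = 2/3: S(2/3) = 145/27.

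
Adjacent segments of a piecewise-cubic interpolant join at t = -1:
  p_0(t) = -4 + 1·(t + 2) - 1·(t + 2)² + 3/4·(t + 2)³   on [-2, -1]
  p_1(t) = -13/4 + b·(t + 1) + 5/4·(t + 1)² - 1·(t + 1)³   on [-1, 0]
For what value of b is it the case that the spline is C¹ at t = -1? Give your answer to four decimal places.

p_0'(t) = 1 - 2·(t + 2) + 9/4·(t + 2)², so p_0'(-1) = 5/4. On the right, p_1'(-1) = b, so b = 5/4.

1.2500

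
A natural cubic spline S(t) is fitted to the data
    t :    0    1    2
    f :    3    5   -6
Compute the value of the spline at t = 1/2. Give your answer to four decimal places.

Put M_i = S'' at the i-th knot. Here h = (1, 1) and Δ = (2, -11), so the interior equations h_(i-1)·M_(i-1) + 2(h_(i-1)+h_i)·M_i + h_i·M_(i+1) = 6(Δ_i − Δ_(i-1)) read
  1·M_0 + 4·M_1 + 1·M_2 = 6(Δ_1 - Δ_0) = -78
Natural end conditions: M_0 = M_2 = 0.
Forward elimination and back-substitution give M_0 = 0, M_1 = -39/2, M_2 = 0.
On [0, 1], S(t) = 3 + 21/4·t + 0·t² - 13/4·t³.
With t = 1/2: S(1/2) = 167/32.

5.2188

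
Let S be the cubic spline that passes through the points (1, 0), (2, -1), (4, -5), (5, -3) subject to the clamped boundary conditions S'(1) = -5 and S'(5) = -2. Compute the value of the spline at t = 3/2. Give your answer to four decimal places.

Let m_i = S''(x_i). Step sizes h_i = 1, 2, 1; slopes of the chords Δ_i = (y_(i+1) - y_i)/h_i = -1, -2, 2.
  1·m_0 + 6·m_1 + 2·m_2 = 6(Δ_1 - Δ_0) = -6
  2·m_1 + 6·m_2 + 1·m_3 = 6(Δ_2 - Δ_1) = 24
Clamped end conditions give two more equations: 2h_0·m_0 + h_0·m_1 = 6(Δ_0 - S'(1)) = 24 and h_2·m_2 + 2h_2·m_3 = 6(S'(5) - Δ_2) = -24.
Forward elimination and back-substitution give m_0 = 534/35, m_1 = -228/35, m_2 = 312/35, m_3 = -576/35.
On [1, 2], S(t) = 0 - 5·(t - 1) + 267/35·(t - 1)² - 127/35·(t - 1)³.
With (t - 1) = 1/2: S(3/2) = -293/280.

-1.0464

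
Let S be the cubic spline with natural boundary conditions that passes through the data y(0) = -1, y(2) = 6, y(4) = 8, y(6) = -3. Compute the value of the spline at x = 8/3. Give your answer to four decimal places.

7.7679

Write M_i for S''(x_i). With h_i = 2, 2, 2 and divided differences Δ_i = 7/2, 1, -11/2, the continuity of S' gives the tridiagonal system
  2·M_0 + 8·M_1 + 2·M_2 = 6(Δ_1 - Δ_0) = -15
  2·M_1 + 8·M_2 + 2·M_3 = 6(Δ_2 - Δ_1) = -39
Natural end conditions: M_0 = M_3 = 0.
Solving the tridiagonal system: M_0 = 0, M_1 = -7/10, M_2 = -47/10, M_3 = 0.
On [2, 4], S(x) = 6 + 91/30·(x - 2) - 7/20·(x - 2)² - 1/3·(x - 2)³.
With (x - 2) = 2/3: S(8/3) = 3146/405.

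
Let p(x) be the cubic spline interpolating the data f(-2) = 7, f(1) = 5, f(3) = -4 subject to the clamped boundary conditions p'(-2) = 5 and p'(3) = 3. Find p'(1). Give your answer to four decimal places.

Let σ_i = p''(x_i). Step sizes h_i = 3, 2; slopes of the chords Δ_i = (y_(i+1) - y_i)/h_i = -2/3, -9/2.
  3·σ_0 + 10·σ_1 + 2·σ_2 = 6(Δ_1 - Δ_0) = -23
Clamped end conditions give two more equations: 2h_0·σ_0 + h_0·σ_1 = 6(Δ_0 - p'(-2)) = -34 and h_1·σ_1 + 2h_1·σ_2 = 6(p'(3) - Δ_1) = 45.
Forward elimination and back-substitution give σ_0 = -113/30, σ_1 = -19/5, σ_2 = 263/20.
On [1, 3], p'(x) = b_1 + 2c_1·(x - 1) + 3d_1·(x - 1)² with b_1 = Δ_1 - h_1(2σ_1 + σ_2)/6 = -127/20, c_1 = σ_1/2 = -19/10, d_1 = (σ_2 - σ_1)/(6h_1) = 113/80. So p'(1) = -127/20.

-6.3500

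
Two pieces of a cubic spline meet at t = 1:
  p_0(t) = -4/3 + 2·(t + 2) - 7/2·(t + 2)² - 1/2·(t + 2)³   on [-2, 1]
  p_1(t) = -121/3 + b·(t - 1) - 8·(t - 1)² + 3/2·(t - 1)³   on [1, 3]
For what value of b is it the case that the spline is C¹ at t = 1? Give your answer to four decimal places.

p_0'(t) = 2 - 7·(t + 2) - 3/2·(t + 2)², so p_0'(1) = -65/2. On the right, p_1'(1) = b, so b = -65/2.

-32.5000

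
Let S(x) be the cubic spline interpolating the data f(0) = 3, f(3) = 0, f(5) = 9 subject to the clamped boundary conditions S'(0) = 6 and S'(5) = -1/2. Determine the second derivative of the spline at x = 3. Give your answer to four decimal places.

With m_i denoting the second derivative at x_i, h_i = 3, 2, and Δ_i = (y_(i+1) − y_i)/h_i = -1, 9/2:
  3·m_0 + 10·m_1 + 2·m_2 = 6(Δ_1 - Δ_0) = 33
Clamped end conditions give two more equations: 2h_0·m_0 + h_0·m_1 = 6(Δ_0 - S'(0)) = -42 and h_1·m_1 + 2h_1·m_2 = 6(S'(5) - Δ_1) = -30.
Solving: m_0 = -58/5, m_1 = 46/5, m_2 = -121/10.

9.2000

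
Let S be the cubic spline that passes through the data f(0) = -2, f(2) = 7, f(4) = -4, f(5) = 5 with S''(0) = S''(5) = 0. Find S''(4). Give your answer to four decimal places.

18.5455

Let M_i = S''(x_i). Step sizes h_i = 2, 2, 1; slopes of the chords Δ_i = (y_(i+1) - y_i)/h_i = 9/2, -11/2, 9.
  2·M_0 + 8·M_1 + 2·M_2 = 6(Δ_1 - Δ_0) = -60
  2·M_1 + 6·M_2 + 1·M_3 = 6(Δ_2 - Δ_1) = 87
Natural end conditions: M_0 = M_3 = 0.
Solving the tridiagonal system: M_0 = 0, M_1 = -267/22, M_2 = 204/11, M_3 = 0.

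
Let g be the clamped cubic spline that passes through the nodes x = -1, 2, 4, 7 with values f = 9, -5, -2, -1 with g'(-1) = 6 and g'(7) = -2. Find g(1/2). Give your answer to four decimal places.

Let m_i = g''(x_i). Step sizes h_i = 3, 2, 3; slopes of the chords Δ_i = (y_(i+1) - y_i)/h_i = -14/3, 3/2, 1/3.
  3·m_0 + 10·m_1 + 2·m_2 = 6(Δ_1 - Δ_0) = 37
  2·m_1 + 10·m_2 + 3·m_3 = 6(Δ_2 - Δ_1) = -7
Clamped end conditions give two more equations: 2h_0·m_0 + h_0·m_1 = 6(Δ_0 - g'(-1)) = -64 and h_2·m_2 + 2h_2·m_3 = 6(g'(7) - Δ_2) = -14.
Hence m_0 = -4085/273, m_1 = 782/91, m_2 = -184/91, m_3 = -361/273.
On [-1, 2], g(x) = 9 + 6·(x + 1) - 4085/546·(x + 1)² + 6431/4914·(x + 1)³.
With (x + 1) = 3/2: g(1/2) = 8129/1456.

5.5831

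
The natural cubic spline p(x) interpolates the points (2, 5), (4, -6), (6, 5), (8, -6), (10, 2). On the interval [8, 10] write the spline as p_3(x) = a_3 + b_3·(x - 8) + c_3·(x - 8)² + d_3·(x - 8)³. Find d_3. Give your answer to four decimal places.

With M_i denoting the second derivative at x_i, h_i = 2, 2, 2, 2, and Δ_i = (y_(i+1) − y_i)/h_i = -11/2, 11/2, -11/2, 4:
  2·M_0 + 8·M_1 + 2·M_2 = 6(Δ_1 - Δ_0) = 66
  2·M_1 + 8·M_2 + 2·M_3 = 6(Δ_2 - Δ_1) = -66
  2·M_2 + 8·M_3 + 2·M_4 = 6(Δ_3 - Δ_2) = 57
Natural end conditions: M_0 = M_4 = 0.
Forward elimination and back-substitution give M_0 = 0, M_1 = 1311/112, M_2 = -387/28, M_3 = 1185/112, M_4 = 0.
On [8, 10], with p_3(x) = a_3 + b_3·(x - 8) + c_3·(x - 8)² + d_3·(x - 8)³: c_3 = M_3/2 = 1185/224, d_3 = (M_4 - M_3)/(6h_3) = -395/448, b_3 = Δ_3 - h_3(2M_3 + M_4)/6 = -171/56.

-0.8817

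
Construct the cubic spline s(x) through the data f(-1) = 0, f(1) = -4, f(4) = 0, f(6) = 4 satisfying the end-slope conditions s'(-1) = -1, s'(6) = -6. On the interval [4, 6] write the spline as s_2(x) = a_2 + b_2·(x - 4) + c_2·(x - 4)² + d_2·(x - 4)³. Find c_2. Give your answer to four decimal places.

Put m_i = s'' at the i-th knot. Here h = (2, 3, 2) and Δ = (-2, 4/3, 2), so the interior equations h_(i-1)·m_(i-1) + 2(h_(i-1)+h_i)·m_i + h_i·m_(i+1) = 6(Δ_i − Δ_(i-1)) read
  2·m_0 + 10·m_1 + 3·m_2 = 6(Δ_1 - Δ_0) = 20
  3·m_1 + 10·m_2 + 2·m_3 = 6(Δ_2 - Δ_1) = 4
Clamped end conditions give two more equations: 2h_0·m_0 + h_0·m_1 = 6(Δ_0 - s'(-1)) = -6 and h_2·m_2 + 2h_2·m_3 = 6(s'(6) - Δ_2) = -48.
Forward elimination and back-substitution give m_0 = -113/48, m_1 = 41/24, m_2 = 61/24, m_3 = -637/48.
On [4, 6], with s_2(x) = a_2 + b_2·(x - 4) + c_2·(x - 4)² + d_2·(x - 4)³: c_2 = m_2/2 = 61/48, d_2 = (m_3 - m_2)/(6h_2) = -253/192, b_2 = Δ_2 - h_2(2m_2 + m_3)/6 = 227/48.

1.2708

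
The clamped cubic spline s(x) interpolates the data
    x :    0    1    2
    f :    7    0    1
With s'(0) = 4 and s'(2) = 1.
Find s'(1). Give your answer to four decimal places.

Write M_i for s''(x_i). With h_i = 1, 1 and divided differences Δ_i = -7, 1, the continuity of s' gives the tridiagonal system
  1·M_0 + 4·M_1 + 1·M_2 = 6(Δ_1 - Δ_0) = 48
Clamped end conditions give two more equations: 2h_0·M_0 + h_0·M_1 = 6(Δ_0 - s'(0)) = -66 and h_1·M_1 + 2h_1·M_2 = 6(s'(2) - Δ_1) = 0.
Solving the tridiagonal system: M_0 = -93/2, M_1 = 27, M_2 = -27/2.
On [1, 2], s'(x) = b_1 + 2c_1·(x - 1) + 3d_1·(x - 1)² with b_1 = Δ_1 - h_1(2M_1 + M_2)/6 = -23/4, c_1 = M_1/2 = 27/2, d_1 = (M_2 - M_1)/(6h_1) = -27/4. So s'(1) = -23/4.

-5.7500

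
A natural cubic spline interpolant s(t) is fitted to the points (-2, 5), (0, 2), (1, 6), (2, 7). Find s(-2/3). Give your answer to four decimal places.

1.3897

Let M_i = s''(x_i). Step sizes h_i = 2, 1, 1; slopes of the chords Δ_i = (y_(i+1) - y_i)/h_i = -3/2, 4, 1.
  2·M_0 + 6·M_1 + 1·M_2 = 6(Δ_1 - Δ_0) = 33
  1·M_1 + 4·M_2 + 1·M_3 = 6(Δ_2 - Δ_1) = -18
Natural end conditions: M_0 = M_3 = 0.
Solving the tridiagonal system: M_0 = 0, M_1 = 150/23, M_2 = -141/23, M_3 = 0.
On [-2, 0], s(t) = 5 - 169/46·(t + 2) + 0·(t + 2)² + 25/46·(t + 2)³.
With (t + 2) = 4/3: s(-2/3) = 863/621.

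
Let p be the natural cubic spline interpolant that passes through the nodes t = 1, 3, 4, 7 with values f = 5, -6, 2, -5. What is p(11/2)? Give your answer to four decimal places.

Put M_i = p'' at the i-th knot. Here h = (2, 1, 3) and Δ = (-11/2, 8, -7/3), so the interior equations h_(i-1)·M_(i-1) + 2(h_(i-1)+h_i)·M_i + h_i·M_(i+1) = 6(Δ_i − Δ_(i-1)) read
  2·M_0 + 6·M_1 + 1·M_2 = 6(Δ_1 - Δ_0) = 81
  1·M_1 + 8·M_2 + 3·M_3 = 6(Δ_2 - Δ_1) = -62
Natural end conditions: M_0 = M_3 = 0.
Hence M_0 = 0, M_1 = 710/47, M_2 = -453/47, M_3 = 0.
On [4, 7], p(t) = 2 + 1030/141·(t - 4) - 453/94·(t - 4)² + 151/282·(t - 4)³.
With (t - 4) = 3/2: p(11/2) = 2949/752.

3.9215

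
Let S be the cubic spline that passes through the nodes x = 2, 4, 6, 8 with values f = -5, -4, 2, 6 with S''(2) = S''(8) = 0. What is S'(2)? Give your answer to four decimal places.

Let m_i = S''(x_i). Step sizes h_i = 2, 2, 2; slopes of the chords Δ_i = (y_(i+1) - y_i)/h_i = 1/2, 3, 2.
  2·m_0 + 8·m_1 + 2·m_2 = 6(Δ_1 - Δ_0) = 15
  2·m_1 + 8·m_2 + 2·m_3 = 6(Δ_2 - Δ_1) = -6
Natural end conditions: m_0 = m_3 = 0.
Forward elimination and back-substitution give m_0 = 0, m_1 = 11/5, m_2 = -13/10, m_3 = 0.
On [2, 4], S'(x) = b_0 + 2c_0·(x - 2) + 3d_0·(x - 2)² with b_0 = Δ_0 - h_0(2m_0 + m_1)/6 = -7/30, c_0 = m_0/2 = 0, d_0 = (m_1 - m_0)/(6h_0) = 11/60. So S'(2) = -7/30.

-0.2333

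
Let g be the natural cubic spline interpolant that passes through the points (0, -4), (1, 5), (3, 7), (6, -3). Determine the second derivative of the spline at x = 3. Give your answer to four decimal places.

-1.0714

With M_i denoting the second derivative at x_i, h_i = 1, 2, 3, and Δ_i = (y_(i+1) − y_i)/h_i = 9, 1, -10/3:
  1·M_0 + 6·M_1 + 2·M_2 = 6(Δ_1 - Δ_0) = -48
  2·M_1 + 10·M_2 + 3·M_3 = 6(Δ_2 - Δ_1) = -26
Natural end conditions: M_0 = M_3 = 0.
Solving the tridiagonal system: M_0 = 0, M_1 = -107/14, M_2 = -15/14, M_3 = 0.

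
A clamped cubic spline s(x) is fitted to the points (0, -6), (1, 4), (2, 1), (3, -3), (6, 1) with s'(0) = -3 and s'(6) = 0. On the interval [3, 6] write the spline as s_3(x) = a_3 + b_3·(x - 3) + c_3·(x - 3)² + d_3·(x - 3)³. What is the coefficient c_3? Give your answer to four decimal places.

Put σ_i = s'' at the i-th knot. Here h = (1, 1, 1, 3) and Δ = (10, -3, -4, 4/3), so the interior equations h_(i-1)·σ_(i-1) + 2(h_(i-1)+h_i)·σ_i + h_i·σ_(i+1) = 6(Δ_i − Δ_(i-1)) read
  1·σ_0 + 4·σ_1 + 1·σ_2 = 6(Δ_1 - Δ_0) = -78
  1·σ_1 + 4·σ_2 + 1·σ_3 = 6(Δ_2 - Δ_1) = -6
  1·σ_2 + 8·σ_3 + 3·σ_4 = 6(Δ_3 - Δ_2) = 32
Clamped end conditions give two more equations: 2h_0·σ_0 + h_0·σ_1 = 6(Δ_0 - s'(0)) = 78 and h_3·σ_3 + 2h_3·σ_4 = 6(s'(6) - Δ_3) = -8.
Solving: σ_0 = 1528/27, σ_1 = -950/27, σ_2 = 166/27, σ_3 = 124/27, σ_4 = -98/27.
On [3, 6], with s_3(x) = a_3 + b_3·(x - 3) + c_3·(x - 3)² + d_3·(x - 3)³: c_3 = σ_3/2 = 62/27, d_3 = (σ_4 - σ_3)/(6h_3) = -37/81, b_3 = Δ_3 - h_3(2σ_3 + σ_4)/6 = -13/9.

2.2963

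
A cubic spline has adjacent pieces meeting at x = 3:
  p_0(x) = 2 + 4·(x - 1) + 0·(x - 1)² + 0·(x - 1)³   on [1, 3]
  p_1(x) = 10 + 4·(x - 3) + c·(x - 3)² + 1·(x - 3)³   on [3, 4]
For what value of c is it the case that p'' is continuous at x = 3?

0

p_0''(x) = 0 + 0·(x - 1), so p_0''(3) = 0. On the right, p_1''(3) = 2c, so c = 0.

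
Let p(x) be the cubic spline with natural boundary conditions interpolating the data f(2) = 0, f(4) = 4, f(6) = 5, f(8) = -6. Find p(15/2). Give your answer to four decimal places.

-2.5469

Write m_i for p''(x_i). With h_i = 2, 2, 2 and divided differences Δ_i = 2, 1/2, -11/2, the continuity of p' gives the tridiagonal system
  2·m_0 + 8·m_1 + 2·m_2 = 6(Δ_1 - Δ_0) = -9
  2·m_1 + 8·m_2 + 2·m_3 = 6(Δ_2 - Δ_1) = -36
Natural end conditions: m_0 = m_3 = 0.
Solving: m_0 = 0, m_1 = 0, m_2 = -9/2, m_3 = 0.
On [6, 8], p(x) = 5 - 5/2·(x - 6) - 9/4·(x - 6)² + 3/8·(x - 6)³.
With (x - 6) = 3/2: p(15/2) = -163/64.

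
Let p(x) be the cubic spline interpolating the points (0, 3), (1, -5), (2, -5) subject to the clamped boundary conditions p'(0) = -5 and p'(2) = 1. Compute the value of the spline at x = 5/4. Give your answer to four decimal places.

-5.7500

Let M_i = p''(x_i). Step sizes h_i = 1, 1; slopes of the chords Δ_i = (y_(i+1) - y_i)/h_i = -8, 0.
  1·M_0 + 4·M_1 + 1·M_2 = 6(Δ_1 - Δ_0) = 48
Clamped end conditions give two more equations: 2h_0·M_0 + h_0·M_1 = 6(Δ_0 - p'(0)) = -18 and h_1·M_1 + 2h_1·M_2 = 6(p'(2) - Δ_1) = 6.
Solving the tridiagonal system: M_0 = -18, M_1 = 18, M_2 = -6.
On [1, 2], p(x) = -5 - 5·(x - 1) + 9·(x - 1)² - 4·(x - 1)³.
With (x - 1) = 1/4: p(5/4) = -23/4.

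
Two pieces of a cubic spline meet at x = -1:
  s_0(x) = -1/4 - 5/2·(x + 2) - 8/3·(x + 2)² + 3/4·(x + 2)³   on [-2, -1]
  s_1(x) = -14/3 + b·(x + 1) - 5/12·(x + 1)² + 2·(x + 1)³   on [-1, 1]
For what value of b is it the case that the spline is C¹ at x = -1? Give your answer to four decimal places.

-5.5833

s_0'(x) = -5/2 - 16/3·(x + 2) + 9/4·(x + 2)², so s_0'(-1) = -67/12. On the right, s_1'(-1) = b, so b = -67/12.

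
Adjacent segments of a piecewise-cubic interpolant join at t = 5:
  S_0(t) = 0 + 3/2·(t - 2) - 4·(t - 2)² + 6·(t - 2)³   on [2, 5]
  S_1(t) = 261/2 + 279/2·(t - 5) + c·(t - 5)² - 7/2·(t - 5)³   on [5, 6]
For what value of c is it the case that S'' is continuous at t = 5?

S_0''(t) = -8 + 36·(t - 2), so S_0''(5) = 100. On the right, S_1''(5) = 2c, so c = 50.

50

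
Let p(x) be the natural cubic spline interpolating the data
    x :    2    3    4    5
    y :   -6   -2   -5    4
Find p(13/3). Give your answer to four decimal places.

-3.3580

Let m_i = p''(x_i). Step sizes h_i = 1, 1, 1; slopes of the chords Δ_i = (y_(i+1) - y_i)/h_i = 4, -3, 9.
  1·m_0 + 4·m_1 + 1·m_2 = 6(Δ_1 - Δ_0) = -42
  1·m_1 + 4·m_2 + 1·m_3 = 6(Δ_2 - Δ_1) = 72
Natural end conditions: m_0 = m_3 = 0.
Solving: m_0 = 0, m_1 = -16, m_2 = 22, m_3 = 0.
On [4, 5], p(x) = -5 + 5/3·(x - 4) + 11·(x - 4)² - 11/3·(x - 4)³.
With (x - 4) = 1/3: p(13/3) = -272/81.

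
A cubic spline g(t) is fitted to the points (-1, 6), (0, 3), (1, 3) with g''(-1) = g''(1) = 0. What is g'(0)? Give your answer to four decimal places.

Let M_i = g''(x_i). Step sizes h_i = 1, 1; slopes of the chords Δ_i = (y_(i+1) - y_i)/h_i = -3, 0.
  1·M_0 + 4·M_1 + 1·M_2 = 6(Δ_1 - Δ_0) = 18
Natural end conditions: M_0 = M_2 = 0.
Solving: M_0 = 0, M_1 = 9/2, M_2 = 0.
On [0, 1], g'(t) = b_1 + 2c_1·t + 3d_1·t² with b_1 = Δ_1 - h_1(2M_1 + M_2)/6 = -3/2, c_1 = M_1/2 = 9/4, d_1 = (M_2 - M_1)/(6h_1) = -3/4. So g'(0) = -3/2.

-1.5000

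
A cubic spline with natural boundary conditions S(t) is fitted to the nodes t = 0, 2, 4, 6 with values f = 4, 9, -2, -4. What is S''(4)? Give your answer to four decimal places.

Let M_i = S''(x_i). Step sizes h_i = 2, 2, 2; slopes of the chords Δ_i = (y_(i+1) - y_i)/h_i = 5/2, -11/2, -1.
  2·M_0 + 8·M_1 + 2·M_2 = 6(Δ_1 - Δ_0) = -48
  2·M_1 + 8·M_2 + 2·M_3 = 6(Δ_2 - Δ_1) = 27
Natural end conditions: M_0 = M_3 = 0.
Solving the tridiagonal system: M_0 = 0, M_1 = -73/10, M_2 = 26/5, M_3 = 0.

5.2000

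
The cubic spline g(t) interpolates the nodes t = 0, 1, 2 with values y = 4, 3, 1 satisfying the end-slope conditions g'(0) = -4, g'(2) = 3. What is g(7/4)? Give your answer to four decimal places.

0.7969

Write M_i for g''(x_i). With h_i = 1, 1 and divided differences Δ_i = -1, -2, the continuity of g' gives the tridiagonal system
  1·M_0 + 4·M_1 + 1·M_2 = 6(Δ_1 - Δ_0) = -6
Clamped end conditions give two more equations: 2h_0·M_0 + h_0·M_1 = 6(Δ_0 - g'(0)) = 18 and h_1·M_1 + 2h_1·M_2 = 6(g'(2) - Δ_1) = 30.
Solving: M_0 = 14, M_1 = -10, M_2 = 20.
On [1, 2], g(t) = 3 - 2·(t - 1) - 5·(t - 1)² + 5·(t - 1)³.
With (t - 1) = 3/4: g(7/4) = 51/64.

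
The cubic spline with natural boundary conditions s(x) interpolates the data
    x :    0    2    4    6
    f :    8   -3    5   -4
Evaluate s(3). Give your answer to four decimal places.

0.8500

Write M_i for s''(x_i). With h_i = 2, 2, 2 and divided differences Δ_i = -11/2, 4, -9/2, the continuity of s' gives the tridiagonal system
  2·M_0 + 8·M_1 + 2·M_2 = 6(Δ_1 - Δ_0) = 57
  2·M_1 + 8·M_2 + 2·M_3 = 6(Δ_2 - Δ_1) = -51
Natural end conditions: M_0 = M_3 = 0.
Solving: M_0 = 0, M_1 = 93/10, M_2 = -87/10, M_3 = 0.
On [2, 4], s(x) = -3 + 7/10·(x - 2) + 93/20·(x - 2)² - 3/2·(x - 2)³.
With (x - 2) = 1: s(3) = 17/20.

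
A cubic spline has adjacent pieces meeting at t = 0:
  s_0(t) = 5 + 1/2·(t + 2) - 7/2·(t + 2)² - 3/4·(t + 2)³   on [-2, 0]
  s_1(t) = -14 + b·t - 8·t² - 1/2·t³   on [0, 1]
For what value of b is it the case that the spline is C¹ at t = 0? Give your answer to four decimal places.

-22.5000

s_0'(t) = 1/2 - 7·(t + 2) - 9/4·(t + 2)², so s_0'(0) = -45/2. On the right, s_1'(0) = b, so b = -45/2.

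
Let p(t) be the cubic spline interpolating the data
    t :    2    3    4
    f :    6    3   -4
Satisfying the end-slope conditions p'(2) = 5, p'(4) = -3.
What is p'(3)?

-8

With M_i denoting the second derivative at x_i, h_i = 1, 1, and Δ_i = (y_(i+1) − y_i)/h_i = -3, -7:
  1·M_0 + 4·M_1 + 1·M_2 = 6(Δ_1 - Δ_0) = -24
Clamped end conditions give two more equations: 2h_0·M_0 + h_0·M_1 = 6(Δ_0 - p'(2)) = -48 and h_1·M_1 + 2h_1·M_2 = 6(p'(4) - Δ_1) = 24.
Solving the tridiagonal system: M_0 = -22, M_1 = -4, M_2 = 14.
On [3, 4], p'(t) = b_1 + 2c_1·(t - 3) + 3d_1·(t - 3)² with b_1 = Δ_1 - h_1(2M_1 + M_2)/6 = -8, c_1 = M_1/2 = -2, d_1 = (M_2 - M_1)/(6h_1) = 3. So p'(3) = -8.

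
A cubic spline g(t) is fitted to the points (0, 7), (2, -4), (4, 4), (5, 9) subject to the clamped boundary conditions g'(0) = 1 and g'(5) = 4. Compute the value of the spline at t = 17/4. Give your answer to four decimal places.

5.4589

Write M_i for g''(x_i). With h_i = 2, 2, 1 and divided differences Δ_i = -11/2, 4, 5, the continuity of g' gives the tridiagonal system
  2·M_0 + 8·M_1 + 2·M_2 = 6(Δ_1 - Δ_0) = 57
  2·M_1 + 6·M_2 + 1·M_3 = 6(Δ_2 - Δ_1) = 6
Clamped end conditions give two more equations: 2h_0·M_0 + h_0·M_1 = 6(Δ_0 - g'(0)) = -39 and h_2·M_2 + 2h_2·M_3 = 6(g'(5) - Δ_2) = -6.
Hence M_0 = -717/46, M_1 = 537/46, M_2 = -60/23, M_3 = -39/23.
On [4, 5], g(t) = 4 + 283/46·(t - 4) - 30/23·(t - 4)² + 7/46·(t - 4)³.
With (t - 4) = 1/4: g(17/4) = 16071/2944.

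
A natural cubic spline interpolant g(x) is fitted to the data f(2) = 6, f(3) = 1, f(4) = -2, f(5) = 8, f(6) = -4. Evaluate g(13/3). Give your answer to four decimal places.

1.4392

Let m_i = g''(x_i). Step sizes h_i = 1, 1, 1, 1; slopes of the chords Δ_i = (y_(i+1) - y_i)/h_i = -5, -3, 10, -12.
  1·m_0 + 4·m_1 + 1·m_2 = 6(Δ_1 - Δ_0) = 12
  1·m_1 + 4·m_2 + 1·m_3 = 6(Δ_2 - Δ_1) = 78
  1·m_2 + 4·m_3 + 1·m_4 = 6(Δ_3 - Δ_2) = -132
Natural end conditions: m_0 = m_4 = 0.
Forward elimination and back-substitution give m_0 = 0, m_1 = -33/7, m_2 = 216/7, m_3 = -285/7, m_4 = 0.
On [4, 5], g(x) = -2 + 13/2·(x - 4) + 108/7·(x - 4)² - 167/14·(x - 4)³.
With (x - 4) = 1/3: g(13/3) = 272/189.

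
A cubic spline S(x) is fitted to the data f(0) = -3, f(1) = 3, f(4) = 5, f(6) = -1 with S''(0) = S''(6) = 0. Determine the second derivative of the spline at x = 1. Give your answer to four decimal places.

Write M_i for S''(x_i). With h_i = 1, 3, 2 and divided differences Δ_i = 6, 2/3, -3, the continuity of S' gives the tridiagonal system
  1·M_0 + 8·M_1 + 3·M_2 = 6(Δ_1 - Δ_0) = -32
  3·M_1 + 10·M_2 + 2·M_3 = 6(Δ_2 - Δ_1) = -22
Natural end conditions: M_0 = M_3 = 0.
Hence M_0 = 0, M_1 = -254/71, M_2 = -80/71, M_3 = 0.

-3.5775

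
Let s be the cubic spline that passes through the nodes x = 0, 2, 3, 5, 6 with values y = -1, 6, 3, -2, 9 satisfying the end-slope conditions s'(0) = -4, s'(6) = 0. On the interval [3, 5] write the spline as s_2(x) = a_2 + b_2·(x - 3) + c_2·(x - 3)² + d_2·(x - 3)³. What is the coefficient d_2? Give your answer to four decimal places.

Put M_i = s'' at the i-th knot. Here h = (2, 1, 2, 1) and Δ = (7/2, -3, -5/2, 11), so the interior equations h_(i-1)·M_(i-1) + 2(h_(i-1)+h_i)·M_i + h_i·M_(i+1) = 6(Δ_i − Δ_(i-1)) read
  2·M_0 + 6·M_1 + 1·M_2 = 6(Δ_1 - Δ_0) = -39
  1·M_1 + 6·M_2 + 2·M_3 = 6(Δ_2 - Δ_1) = 3
  2·M_2 + 6·M_3 + 1·M_4 = 6(Δ_3 - Δ_2) = 81
Clamped end conditions give two more equations: 2h_0·M_0 + h_0·M_1 = 6(Δ_0 - s'(0)) = 45 and h_3·M_3 + 2h_3·M_4 = 6(s'(6) - Δ_3) = -66.
Forward elimination and back-substitution give M_0 = 6281/372, M_1 = -1048/93, M_2 = -959/186, M_3 = 2102/93, M_4 = -4120/93.
On [3, 5], with s_2(x) = a_2 + b_2·(x - 3) + c_2·(x - 3)² + d_2·(x - 3)³: c_2 = M_2/2 = -959/372, d_2 = (M_3 - M_2)/(6h_2) = 1721/744, b_2 = Δ_2 - h_2(2M_2 + M_3)/6 = -409/62.

2.3132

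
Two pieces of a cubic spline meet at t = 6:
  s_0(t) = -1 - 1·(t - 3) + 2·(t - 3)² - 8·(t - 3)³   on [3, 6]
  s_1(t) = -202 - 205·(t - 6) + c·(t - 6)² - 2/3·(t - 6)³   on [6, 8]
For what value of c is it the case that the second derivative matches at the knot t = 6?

s_0''(t) = 4 - 48·(t - 3), so s_0''(6) = -140. On the right, s_1''(6) = 2c, so c = -70.

-70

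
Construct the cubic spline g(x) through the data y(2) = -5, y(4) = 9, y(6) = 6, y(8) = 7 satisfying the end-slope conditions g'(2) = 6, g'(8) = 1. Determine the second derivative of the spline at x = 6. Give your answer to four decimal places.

4.0333

Put M_i = g'' at the i-th knot. Here h = (2, 2, 2) and Δ = (7, -3/2, 1/2), so the interior equations h_(i-1)·M_(i-1) + 2(h_(i-1)+h_i)·M_i + h_i·M_(i+1) = 6(Δ_i − Δ_(i-1)) read
  2·M_0 + 8·M_1 + 2·M_2 = 6(Δ_1 - Δ_0) = -51
  2·M_1 + 8·M_2 + 2·M_3 = 6(Δ_2 - Δ_1) = 12
Clamped end conditions give two more equations: 2h_0·M_0 + h_0·M_1 = 6(Δ_0 - g'(2)) = 6 and h_2·M_2 + 2h_2·M_3 = 6(g'(8) - Δ_2) = 3.
Solving: M_0 = 89/15, M_1 = -133/15, M_2 = 121/30, M_3 = -19/15.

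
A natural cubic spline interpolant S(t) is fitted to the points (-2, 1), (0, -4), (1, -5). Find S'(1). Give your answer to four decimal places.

-0.7500

Put M_i = S'' at the i-th knot. Here h = (2, 1) and Δ = (-5/2, -1), so the interior equations h_(i-1)·M_(i-1) + 2(h_(i-1)+h_i)·M_i + h_i·M_(i+1) = 6(Δ_i − Δ_(i-1)) read
  2·M_0 + 6·M_1 + 1·M_2 = 6(Δ_1 - Δ_0) = 9
Natural end conditions: M_0 = M_2 = 0.
Solving: M_0 = 0, M_1 = 3/2, M_2 = 0.
On [0, 1], S'(t) = b_1 + 2c_1·t + 3d_1·t² with b_1 = Δ_1 - h_1(2M_1 + M_2)/6 = -3/2, c_1 = M_1/2 = 3/4, d_1 = (M_2 - M_1)/(6h_1) = -1/4. So S'(1) = -3/4.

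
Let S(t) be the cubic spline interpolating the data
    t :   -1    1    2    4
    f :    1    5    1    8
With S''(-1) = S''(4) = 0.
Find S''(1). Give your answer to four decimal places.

-7.4571

Put M_i = S'' at the i-th knot. Here h = (2, 1, 2) and Δ = (2, -4, 7/2), so the interior equations h_(i-1)·M_(i-1) + 2(h_(i-1)+h_i)·M_i + h_i·M_(i+1) = 6(Δ_i − Δ_(i-1)) read
  2·M_0 + 6·M_1 + 1·M_2 = 6(Δ_1 - Δ_0) = -36
  1·M_1 + 6·M_2 + 2·M_3 = 6(Δ_2 - Δ_1) = 45
Natural end conditions: M_0 = M_3 = 0.
Hence M_0 = 0, M_1 = -261/35, M_2 = 306/35, M_3 = 0.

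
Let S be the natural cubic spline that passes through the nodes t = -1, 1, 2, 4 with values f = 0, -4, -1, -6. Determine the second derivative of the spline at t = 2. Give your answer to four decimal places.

-6.5143

With M_i denoting the second derivative at x_i, h_i = 2, 1, 2, and Δ_i = (y_(i+1) − y_i)/h_i = -2, 3, -5/2:
  2·M_0 + 6·M_1 + 1·M_2 = 6(Δ_1 - Δ_0) = 30
  1·M_1 + 6·M_2 + 2·M_3 = 6(Δ_2 - Δ_1) = -33
Natural end conditions: M_0 = M_3 = 0.
Solving the tridiagonal system: M_0 = 0, M_1 = 213/35, M_2 = -228/35, M_3 = 0.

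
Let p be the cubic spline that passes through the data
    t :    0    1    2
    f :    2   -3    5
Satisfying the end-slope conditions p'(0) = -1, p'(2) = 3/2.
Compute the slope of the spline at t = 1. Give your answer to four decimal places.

Let σ_i = p''(x_i). Step sizes h_i = 1, 1; slopes of the chords Δ_i = (y_(i+1) - y_i)/h_i = -5, 8.
  1·σ_0 + 4·σ_1 + 1·σ_2 = 6(Δ_1 - Δ_0) = 78
Clamped end conditions give two more equations: 2h_0·σ_0 + h_0·σ_1 = 6(Δ_0 - p'(0)) = -24 and h_1·σ_1 + 2h_1·σ_2 = 6(p'(2) - Δ_1) = -39.
Solving the tridiagonal system: σ_0 = -121/4, σ_1 = 73/2, σ_2 = -151/4.
On [1, 2], p'(t) = b_1 + 2c_1·(t - 1) + 3d_1·(t - 1)² with b_1 = Δ_1 - h_1(2σ_1 + σ_2)/6 = 17/8, c_1 = σ_1/2 = 73/4, d_1 = (σ_2 - σ_1)/(6h_1) = -99/8. So p'(1) = 17/8.

2.1250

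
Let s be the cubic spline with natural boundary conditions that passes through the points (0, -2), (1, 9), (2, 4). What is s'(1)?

Let σ_i = s''(x_i). Step sizes h_i = 1, 1; slopes of the chords Δ_i = (y_(i+1) - y_i)/h_i = 11, -5.
  1·σ_0 + 4·σ_1 + 1·σ_2 = 6(Δ_1 - Δ_0) = -96
Natural end conditions: σ_0 = σ_2 = 0.
Solving the tridiagonal system: σ_0 = 0, σ_1 = -24, σ_2 = 0.
On [1, 2], s'(x) = b_1 + 2c_1·(x - 1) + 3d_1·(x - 1)² with b_1 = Δ_1 - h_1(2σ_1 + σ_2)/6 = 3, c_1 = σ_1/2 = -12, d_1 = (σ_2 - σ_1)/(6h_1) = 4. So s'(1) = 3.

3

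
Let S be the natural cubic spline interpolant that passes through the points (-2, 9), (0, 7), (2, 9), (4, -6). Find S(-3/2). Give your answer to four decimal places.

Write M_i for S''(x_i). With h_i = 2, 2, 2 and divided differences Δ_i = -1, 1, -15/2, the continuity of S' gives the tridiagonal system
  2·M_0 + 8·M_1 + 2·M_2 = 6(Δ_1 - Δ_0) = 12
  2·M_1 + 8·M_2 + 2·M_3 = 6(Δ_2 - Δ_1) = -51
Natural end conditions: M_0 = M_3 = 0.
Solving the tridiagonal system: M_0 = 0, M_1 = 33/10, M_2 = -36/5, M_3 = 0.
On [-2, 0], S(t) = 9 - 21/10·(t + 2) + 0·(t + 2)² + 11/40·(t + 2)³.
With (t + 2) = 1/2: S(-3/2) = 511/64.

7.9844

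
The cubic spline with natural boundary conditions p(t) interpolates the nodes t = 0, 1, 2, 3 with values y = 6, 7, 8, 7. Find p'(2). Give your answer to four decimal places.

Write M_i for p''(x_i). With h_i = 1, 1, 1 and divided differences Δ_i = 1, 1, -1, the continuity of p' gives the tridiagonal system
  1·M_0 + 4·M_1 + 1·M_2 = 6(Δ_1 - Δ_0) = 0
  1·M_1 + 4·M_2 + 1·M_3 = 6(Δ_2 - Δ_1) = -12
Natural end conditions: M_0 = M_3 = 0.
Solving: M_0 = 0, M_1 = 4/5, M_2 = -16/5, M_3 = 0.
On [2, 3], p'(t) = b_2 + 2c_2·(t - 2) + 3d_2·(t - 2)² with b_2 = Δ_2 - h_2(2M_2 + M_3)/6 = 1/15, c_2 = M_2/2 = -8/5, d_2 = (M_3 - M_2)/(6h_2) = 8/15. So p'(2) = 1/15.

0.0667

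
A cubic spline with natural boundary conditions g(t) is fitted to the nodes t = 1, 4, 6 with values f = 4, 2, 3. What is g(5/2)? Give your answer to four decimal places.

Write M_i for g''(x_i). With h_i = 3, 2 and divided differences Δ_i = -2/3, 1/2, the continuity of g' gives the tridiagonal system
  3·M_0 + 10·M_1 + 2·M_2 = 6(Δ_1 - Δ_0) = 7
Natural end conditions: M_0 = M_2 = 0.
Solving the tridiagonal system: M_0 = 0, M_1 = 7/10, M_2 = 0.
On [1, 4], g(t) = 4 - 61/60·(t - 1) + 0·(t - 1)² + 7/180·(t - 1)³.
With (t - 1) = 3/2: g(5/2) = 417/160.

2.6063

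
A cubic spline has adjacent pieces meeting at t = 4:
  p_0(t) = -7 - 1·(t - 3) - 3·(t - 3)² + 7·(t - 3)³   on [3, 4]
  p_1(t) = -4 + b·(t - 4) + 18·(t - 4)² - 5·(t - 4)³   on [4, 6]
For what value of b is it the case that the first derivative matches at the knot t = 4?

14

p_0'(t) = -1 - 6·(t - 3) + 21·(t - 3)², so p_0'(4) = 14. On the right, p_1'(4) = b, so b = 14.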